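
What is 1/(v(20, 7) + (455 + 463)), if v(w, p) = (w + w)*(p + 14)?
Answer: 1/1758 ≈ 0.00056883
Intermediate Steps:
v(w, p) = 2*w*(14 + p) (v(w, p) = (2*w)*(14 + p) = 2*w*(14 + p))
1/(v(20, 7) + (455 + 463)) = 1/(2*20*(14 + 7) + (455 + 463)) = 1/(2*20*21 + 918) = 1/(840 + 918) = 1/1758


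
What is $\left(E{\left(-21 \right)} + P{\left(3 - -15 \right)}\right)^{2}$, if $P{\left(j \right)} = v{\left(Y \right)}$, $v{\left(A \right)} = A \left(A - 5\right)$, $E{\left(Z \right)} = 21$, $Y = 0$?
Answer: $441$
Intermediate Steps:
$v{\left(A \right)} = A \left(-5 + A\right)$
$P{\left(j \right)} = 0$ ($P{\left(j \right)} = 0 \left(-5 + 0\right) = 0 \left(-5\right) = 0$)
$\left(E{\left(-21 \right)} + P{\left(3 - -15 \right)}\right)^{2} = \left(21 + 0\right)^{2} = 21^{2} = 441$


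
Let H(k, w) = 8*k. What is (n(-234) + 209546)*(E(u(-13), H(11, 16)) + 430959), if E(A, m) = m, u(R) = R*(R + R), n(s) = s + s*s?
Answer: 113825719196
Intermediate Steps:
n(s) = s + s²
u(R) = 2*R² (u(R) = R*(2*R) = 2*R²)
(n(-234) + 209546)*(E(u(-13), H(11, 16)) + 430959) = (-234*(1 - 234) + 209546)*(8*11 + 430959) = (-234*(-233) + 209546)*(88 + 430959) = (54522 + 209546)*431047 = 264068*431047 = 113825719196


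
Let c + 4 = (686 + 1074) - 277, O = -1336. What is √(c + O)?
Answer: √143 ≈ 11.958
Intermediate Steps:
c = 1479 (c = -4 + ((686 + 1074) - 277) = -4 + (1760 - 277) = -4 + 1483 = 1479)
√(c + O) = √(1479 - 1336) = √143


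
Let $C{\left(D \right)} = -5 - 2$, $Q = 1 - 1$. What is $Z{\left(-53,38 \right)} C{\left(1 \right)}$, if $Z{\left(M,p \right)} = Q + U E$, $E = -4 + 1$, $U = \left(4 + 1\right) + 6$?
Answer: $231$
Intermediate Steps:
$Q = 0$
$C{\left(D \right)} = -7$ ($C{\left(D \right)} = -5 - 2 = -7$)
$U = 11$ ($U = 5 + 6 = 11$)
$E = -3$
$Z{\left(M,p \right)} = -33$ ($Z{\left(M,p \right)} = 0 + 11 \left(-3\right) = 0 - 33 = -33$)
$Z{\left(-53,38 \right)} C{\left(1 \right)} = \left(-33\right) \left(-7\right) = 231$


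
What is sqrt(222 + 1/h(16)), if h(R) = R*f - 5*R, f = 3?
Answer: sqrt(14206)/8 ≈ 14.899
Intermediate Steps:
h(R) = -2*R (h(R) = R*3 - 5*R = 3*R - 5*R = -2*R)
sqrt(222 + 1/h(16)) = sqrt(222 + 1/(-2*16)) = sqrt(222 + 1/(-32)) = sqrt(222 - 1/32) = sqrt(7103/32) = sqrt(14206)/8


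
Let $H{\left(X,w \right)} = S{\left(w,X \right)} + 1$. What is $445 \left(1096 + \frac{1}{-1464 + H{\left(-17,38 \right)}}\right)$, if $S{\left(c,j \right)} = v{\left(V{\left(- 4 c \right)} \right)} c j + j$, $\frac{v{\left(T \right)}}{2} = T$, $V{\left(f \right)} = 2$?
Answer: $\frac{1982093635}{4064} \approx 4.8772 \cdot 10^{5}$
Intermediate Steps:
$v{\left(T \right)} = 2 T$
$S{\left(c,j \right)} = j + 4 c j$ ($S{\left(c,j \right)} = 2 \cdot 2 c j + j = 4 c j + j = j + 4 c j$)
$H{\left(X,w \right)} = 1 + X \left(1 + 4 w\right)$ ($H{\left(X,w \right)} = X \left(1 + 4 w\right) + 1 = 1 + X \left(1 + 4 w\right)$)
$445 \left(1096 + \frac{1}{-1464 + H{\left(-17,38 \right)}}\right) = 445 \left(1096 + \frac{1}{-1464 + \left(1 - 17 \left(1 + 4 \cdot 38\right)\right)}\right) = 445 \left(1096 + \frac{1}{-1464 + \left(1 - 17 \left(1 + 152\right)\right)}\right) = 445 \left(1096 + \frac{1}{-1464 + \left(1 - 2601\right)}\right) = 445 \left(1096 + \frac{1}{-1464 - 2600}\right) = 445 \left(1096 + \frac{1}{-4064}\right) = 445 \left(1096 - \frac{1}{4064}\right) = 445 \cdot \frac{4454143}{4064} = \frac{1982093635}{4064}$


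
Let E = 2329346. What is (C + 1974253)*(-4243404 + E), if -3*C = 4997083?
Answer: -1771797553208/3 ≈ -5.9060e+11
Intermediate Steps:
C = -4997083/3 (C = -1/3*4997083 = -4997083/3 ≈ -1.6657e+6)
(C + 1974253)*(-4243404 + E) = (-4997083/3 + 1974253)*(-4243404 + 2329346) = (925676/3)*(-1914058) = -1771797553208/3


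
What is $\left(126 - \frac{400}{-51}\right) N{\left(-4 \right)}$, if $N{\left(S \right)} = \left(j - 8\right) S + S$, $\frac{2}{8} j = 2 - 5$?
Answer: $\frac{518776}{51} \approx 10172.0$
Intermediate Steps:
$j = -12$ ($j = 4 \left(2 - 5\right) = 4 \left(-3\right) = -12$)
$N{\left(S \right)} = - 19 S$ ($N{\left(S \right)} = \left(-12 - 8\right) S + S = - 20 S + S = - 19 S$)
$\left(126 - \frac{400}{-51}\right) N{\left(-4 \right)} = \left(126 - \frac{400}{-51}\right) \left(\left(-19\right) \left(-4\right)\right) = \left(126 - - \frac{400}{51}\right) 76 = \left(126 + \frac{400}{51}\right) 76 = \frac{6826}{51} \cdot 76 = \frac{518776}{51}$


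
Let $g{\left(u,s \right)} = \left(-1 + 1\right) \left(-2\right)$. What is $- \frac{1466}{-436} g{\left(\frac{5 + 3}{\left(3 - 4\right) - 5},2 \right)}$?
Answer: $0$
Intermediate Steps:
$g{\left(u,s \right)} = 0$ ($g{\left(u,s \right)} = 0 \left(-2\right) = 0$)
$- \frac{1466}{-436} g{\left(\frac{5 + 3}{\left(3 - 4\right) - 5},2 \right)} = - \frac{1466}{-436} \cdot 0 = \left(-1466\right) \left(- \frac{1}{436}\right) 0 = \frac{733}{218} \cdot 0 = 0$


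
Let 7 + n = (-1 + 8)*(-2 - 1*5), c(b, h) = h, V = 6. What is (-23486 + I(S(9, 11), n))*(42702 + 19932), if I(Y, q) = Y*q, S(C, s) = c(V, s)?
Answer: -1509604668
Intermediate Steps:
S(C, s) = s
n = -56 (n = -7 + (-1 + 8)*(-2 - 1*5) = -7 + 7*(-2 - 5) = -7 + 7*(-7) = -7 - 49 = -56)
(-23486 + I(S(9, 11), n))*(42702 + 19932) = (-23486 + 11*(-56))*(42702 + 19932) = (-23486 - 616)*62634 = -24102*62634 = -1509604668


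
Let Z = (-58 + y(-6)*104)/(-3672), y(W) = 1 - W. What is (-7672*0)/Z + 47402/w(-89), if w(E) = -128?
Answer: -23701/64 ≈ -370.33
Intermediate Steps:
Z = -335/1836 (Z = (-58 + (1 - 1*(-6))*104)/(-3672) = (-58 + (1 + 6)*104)*(-1/3672) = (-58 + 7*104)*(-1/3672) = (-58 + 728)*(-1/3672) = 670*(-1/3672) = -335/1836 ≈ -0.18246)
(-7672*0)/Z + 47402/w(-89) = (-7672*0)/(-335/1836) + 47402/(-128) = 0*(-1836/335) + 47402*(-1/128) = 0 - 23701/64 = -23701/64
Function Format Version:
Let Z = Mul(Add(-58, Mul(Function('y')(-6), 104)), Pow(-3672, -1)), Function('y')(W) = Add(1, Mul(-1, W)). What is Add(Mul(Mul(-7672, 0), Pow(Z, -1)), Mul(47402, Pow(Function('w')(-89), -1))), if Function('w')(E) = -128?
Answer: Rational(-23701, 64) ≈ -370.33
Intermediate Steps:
Z = Rational(-335, 1836) (Z = Mul(Add(-58, Mul(Add(1, Mul(-1, -6)), 104)), Pow(-3672, -1)) = Mul(Add(-58, Mul(Add(1, 6), 104)), Rational(-1, 3672)) = Mul(Add(-58, Mul(7, 104)), Rational(-1, 3672)) = Mul(Add(-58, 728), Rational(-1, 3672)) = Mul(670, Rational(-1, 3672)) = Rational(-335, 1836) ≈ -0.18246)
Add(Mul(Mul(-7672, 0), Pow(Z, -1)), Mul(47402, Pow(Function('w')(-89), -1))) = Add(Mul(Mul(-7672, 0), Pow(Rational(-335, 1836), -1)), Mul(47402, Pow(-128, -1))) = Add(Mul(0, Rational(-1836, 335)), Mul(47402, Rational(-1, 128))) = Add(0, Rational(-23701, 64)) = Rational(-23701, 64)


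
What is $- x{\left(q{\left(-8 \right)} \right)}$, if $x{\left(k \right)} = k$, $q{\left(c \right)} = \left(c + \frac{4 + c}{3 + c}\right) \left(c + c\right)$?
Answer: $- \frac{576}{5} \approx -115.2$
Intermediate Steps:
$q{\left(c \right)} = 2 c \left(c + \frac{4 + c}{3 + c}\right)$ ($q{\left(c \right)} = \left(c + \frac{4 + c}{3 + c}\right) 2 c = 2 c \left(c + \frac{4 + c}{3 + c}\right)$)
$- x{\left(q{\left(-8 \right)} \right)} = - \frac{2 \left(-8\right) \left(4 + \left(-8\right)^{2} + 4 \left(-8\right)\right)}{3 - 8} = - \frac{2 \left(-8\right) \left(4 + 64 - 32\right)}{-5} = - \frac{2 \left(-8\right) \left(-1\right) 36}{5} = \left(-1\right) \frac{576}{5} = - \frac{576}{5}$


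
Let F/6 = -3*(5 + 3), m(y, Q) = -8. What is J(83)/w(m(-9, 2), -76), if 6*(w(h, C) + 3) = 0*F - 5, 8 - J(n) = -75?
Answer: -498/23 ≈ -21.652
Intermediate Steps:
F = -144 (F = 6*(-3*(5 + 3)) = 6*(-3*8) = 6*(-24) = -144)
J(n) = 83 (J(n) = 8 - 1*(-75) = 8 + 75 = 83)
w(h, C) = -23/6 (w(h, C) = -3 + (0*(-144) - 5)/6 = -3 + (0 - 5)/6 = -3 + (⅙)*(-5) = -3 - ⅚ = -23/6)
J(83)/w(m(-9, 2), -76) = 83/(-23/6) = 83*(-6/23) = -498/23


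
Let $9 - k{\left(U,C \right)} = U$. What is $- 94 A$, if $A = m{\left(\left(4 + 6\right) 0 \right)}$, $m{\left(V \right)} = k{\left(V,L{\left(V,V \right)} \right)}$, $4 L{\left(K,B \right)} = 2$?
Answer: $-846$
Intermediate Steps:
$L{\left(K,B \right)} = \frac{1}{2}$ ($L{\left(K,B \right)} = \frac{1}{4} \cdot 2 = \frac{1}{2}$)
$k{\left(U,C \right)} = 9 - U$
$m{\left(V \right)} = 9 - V$
$A = 9$ ($A = 9 - \left(4 + 6\right) 0 = 9 - 10 \cdot 0 = 9 - 0 = 9 + 0 = 9$)
$- 94 A = \left(-94\right) 9 = -846$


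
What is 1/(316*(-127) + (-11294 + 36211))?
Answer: -1/15215 ≈ -6.5725e-5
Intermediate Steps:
1/(316*(-127) + (-11294 + 36211)) = 1/(-40132 + 24917) = 1/(-15215) = -1/15215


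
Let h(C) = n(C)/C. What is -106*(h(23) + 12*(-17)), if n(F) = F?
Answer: 21518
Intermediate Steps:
h(C) = 1 (h(C) = C/C = 1)
-106*(h(23) + 12*(-17)) = -106*(1 + 12*(-17)) = -106*(1 - 204) = -106*(-203) = 21518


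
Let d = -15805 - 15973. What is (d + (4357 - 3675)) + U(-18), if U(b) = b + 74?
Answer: -31040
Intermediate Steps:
U(b) = 74 + b
d = -31778
(d + (4357 - 3675)) + U(-18) = (-31778 + (4357 - 3675)) + (74 - 18) = (-31778 + 682) + 56 = -31096 + 56 = -31040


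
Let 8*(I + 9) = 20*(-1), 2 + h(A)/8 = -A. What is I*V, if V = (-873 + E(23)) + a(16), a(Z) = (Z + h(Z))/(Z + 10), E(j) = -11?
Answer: 132894/13 ≈ 10223.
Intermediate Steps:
h(A) = -16 - 8*A (h(A) = -16 + 8*(-A) = -16 - 8*A)
I = -23/2 (I = -9 + (20*(-1))/8 = -9 + (⅛)*(-20) = -9 - 5/2 = -23/2 ≈ -11.500)
a(Z) = (-16 - 7*Z)/(10 + Z) (a(Z) = (Z + (-16 - 8*Z))/(Z + 10) = (-16 - 7*Z)/(10 + Z))
V = -11556/13 (V = (-873 - 11) + (-16 - 7*16)/(10 + 16) = -884 + (-16 - 112)/26 = -884 + (1/26)*(-128) = -884 - 64/13 = -11556/13 ≈ -888.92)
I*V = -23/2*(-11556/13) = 132894/13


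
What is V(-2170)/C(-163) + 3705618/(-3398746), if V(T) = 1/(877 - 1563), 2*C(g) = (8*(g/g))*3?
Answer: -15254023061/13989238536 ≈ -1.0904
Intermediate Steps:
C(g) = 12 (C(g) = ((8*(g/g))*3)/2 = ((8*1)*3)/2 = (8*3)/2 = (1/2)*24 = 12)
V(T) = -1/686 (V(T) = 1/(-686) = -1/686)
V(-2170)/C(-163) + 3705618/(-3398746) = -1/686/12 + 3705618/(-3398746) = -1/686*1/12 + 3705618*(-1/3398746) = -1/8232 - 1852809/1699373 = -15254023061/13989238536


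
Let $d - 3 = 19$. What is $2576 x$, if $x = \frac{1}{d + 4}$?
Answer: $\frac{1288}{13} \approx 99.077$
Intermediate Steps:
$d = 22$ ($d = 3 + 19 = 22$)
$x = \frac{1}{26}$ ($x = \frac{1}{22 + 4} = \frac{1}{26} \approx 0.038462$)
$2576 x = 2576 \cdot \frac{1}{26} = \frac{1288}{13}$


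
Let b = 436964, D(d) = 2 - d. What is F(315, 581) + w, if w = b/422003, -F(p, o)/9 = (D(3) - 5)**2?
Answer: -136292008/422003 ≈ -322.96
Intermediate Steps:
F(p, o) = -324 (F(p, o) = -9*((2 - 1*3) - 5)**2 = -9*((2 - 3) - 5)**2 = -9*(-1 - 5)**2 = -9*(-6)**2 = -9*36 = -324)
w = 436964/422003 ≈ 1.0355
F(315, 581) + w = -324 + 436964/422003 = -136292008/422003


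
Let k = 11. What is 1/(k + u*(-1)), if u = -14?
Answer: 1/25 ≈ 0.040000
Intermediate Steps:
1/(k + u*(-1)) = 1/(11 - 14*(-1)) = 1/(11 + 14) = 1/25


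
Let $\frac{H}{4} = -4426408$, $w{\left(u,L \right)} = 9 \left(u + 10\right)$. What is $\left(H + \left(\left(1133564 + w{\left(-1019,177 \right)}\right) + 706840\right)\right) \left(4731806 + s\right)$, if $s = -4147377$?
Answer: $-9277406534561$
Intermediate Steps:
$w{\left(u,L \right)} = 90 + 9 u$ ($w{\left(u,L \right)} = 9 \left(10 + u\right) = 90 + 9 u$)
$H = -17705632$ ($H = 4 \left(-4426408\right) = -17705632$)
$\left(H + \left(\left(1133564 + w{\left(-1019,177 \right)}\right) + 706840\right)\right) \left(4731806 + s\right) = \left(-17705632 + \left(\left(1133564 + \left(90 + 9 \left(-1019\right)\right)\right) + 706840\right)\right) \left(4731806 - 4147377\right) = \left(-17705632 + \left(\left(1133564 + \left(90 - 9171\right)\right) + 706840\right)\right) 584429 = \left(-17705632 + \left(\left(1133564 - 9081\right) + 706840\right)\right) 584429 = \left(-17705632 + \left(1124483 + 706840\right)\right) 584429 = \left(-17705632 + 1831323\right) 584429 = \left(-15874309\right) 584429 = -9277406534561$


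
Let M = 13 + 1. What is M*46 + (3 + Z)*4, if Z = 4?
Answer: 672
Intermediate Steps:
M = 14
M*46 + (3 + Z)*4 = 14*46 + (3 + 4)*4 = 644 + 7*4 = 644 + 28 = 672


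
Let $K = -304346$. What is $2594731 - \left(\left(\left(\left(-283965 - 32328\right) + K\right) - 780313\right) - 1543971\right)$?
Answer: $5539654$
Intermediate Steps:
$2594731 - \left(\left(\left(\left(-283965 - 32328\right) + K\right) - 780313\right) - 1543971\right) = 2594731 - \left(\left(\left(\left(-283965 - 32328\right) - 304346\right) - 780313\right) - 1543971\right) = 2594731 - \left(\left(\left(-316293 - 304346\right) - 780313\right) - 1543971\right) = 2594731 - \left(\left(-620639 - 780313\right) - 1543971\right) = 2594731 - \left(-1400952 - 1543971\right) = 2594731 - -2944923 = 2594731 + 2944923 = 5539654$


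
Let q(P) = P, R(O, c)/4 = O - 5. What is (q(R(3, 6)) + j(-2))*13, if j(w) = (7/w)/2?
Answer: -507/4 ≈ -126.75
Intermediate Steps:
R(O, c) = -20 + 4*O (R(O, c) = 4*(O - 5) = 4*(-5 + O) = -20 + 4*O)
j(w) = 7/(2*w) (j(w) = (7/w)*(1/2) = 7/(2*w))
(q(R(3, 6)) + j(-2))*13 = ((-20 + 4*3) + (7/2)/(-2))*13 = ((-20 + 12) + (7/2)*(-1/2))*13 = (-8 - 7/4)*13 = -39/4*13 = -507/4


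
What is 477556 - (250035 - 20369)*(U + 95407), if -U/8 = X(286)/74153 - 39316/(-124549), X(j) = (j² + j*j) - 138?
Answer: -202322728673409551650/9235681997 ≈ -2.1907e+10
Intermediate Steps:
X(j) = -138 + 2*j² (X(j) = (j² + j²) - 138 = 2*j² - 138 = -138 + 2*j²)
U = -186187452752/9235681997 (U = -8*((-138 + 2*286²)/74153 - 39316/(-124549)) = -8*((-138 + 2*81796)*(1/74153) - 39316*(-1/124549)) = -8*((-138 + 163592)*(1/74153) + 39316/124549) = -8*(163454*(1/74153) + 39316/124549) = -8*(163454/74153 + 39316/124549) = -8*23273431594/9235681997 = -186187452752/9235681997 ≈ -20.160)
477556 - (250035 - 20369)*(U + 95407) = 477556 - (250035 - 20369)*(-186187452752/9235681997 + 95407) = 477556 - 229666*880962524835027/9235681997 = 477556 - 1*202327139228761310982/9235681997 = 477556 - 202327139228761310982/9235681997 = -202322728673409551650/9235681997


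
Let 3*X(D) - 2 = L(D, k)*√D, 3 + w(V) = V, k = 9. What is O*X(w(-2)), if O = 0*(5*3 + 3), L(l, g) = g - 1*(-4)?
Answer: 0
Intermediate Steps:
w(V) = -3 + V
L(l, g) = 4 + g (L(l, g) = g + 4 = 4 + g)
O = 0 (O = 0*(15 + 3) = 0*18 = 0)
X(D) = ⅔ + 13*√D/3 (X(D) = ⅔ + ((4 + 9)*√D)/3 = ⅔ + (13*√D)/3 = ⅔ + 13*√D/3)
O*X(w(-2)) = 0*(⅔ + 13*√(-3 - 2)/3) = 0*(⅔ + 13*√(-5)/3) = 0*(⅔ + 13*(I*√5)/3) = 0*(⅔ + 13*I*√5/3) = 0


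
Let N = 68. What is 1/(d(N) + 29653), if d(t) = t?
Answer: 1/29721 ≈ 3.3646e-5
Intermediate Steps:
1/(d(N) + 29653) = 1/(68 + 29653) = 1/29721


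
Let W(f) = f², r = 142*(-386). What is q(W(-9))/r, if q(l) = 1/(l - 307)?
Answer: 1/12387512 ≈ 8.0726e-8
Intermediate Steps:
r = -54812
q(l) = 1/(-307 + l)
q(W(-9))/r = 1/(-307 + (-9)²*(-54812)) = -1/54812/(-307 + 81) = -1/54812/(-226) = -1/226*(-1/54812) = 1/12387512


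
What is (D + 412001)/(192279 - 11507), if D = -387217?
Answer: 6196/45193 ≈ 0.13710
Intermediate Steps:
(D + 412001)/(192279 - 11507) = (-387217 + 412001)/(192279 - 11507) = 24784/180772 = 24784*(1/180772) = 6196/45193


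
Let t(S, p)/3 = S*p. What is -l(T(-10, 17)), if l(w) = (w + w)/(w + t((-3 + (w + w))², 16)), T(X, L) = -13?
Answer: 26/40355 ≈ 0.00064428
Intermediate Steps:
t(S, p) = 3*S*p (t(S, p) = 3*(S*p) = 3*S*p)
l(w) = 2*w/(w + 48*(-3 + 2*w)²) (l(w) = (w + w)/(w + 3*(-3 + (w + w))²*16) = (2*w)/(w + 3*(-3 + 2*w)²*16) = (2*w)/(w + 48*(-3 + 2*w)²) = 2*w/(w + 48*(-3 + 2*w)²))
-l(T(-10, 17)) = -2*(-13)/(-13 + 48*(-3 + 2*(-13))²) = -2*(-13)/(-13 + 48*(-3 - 26)²) = -2*(-13)/(-13 + 48*(-29)²) = -2*(-13)/(-13 + 48*841) = -2*(-13)/(-13 + 40368) = -2*(-13)/40355 = -1*(-26/40355) = 26/40355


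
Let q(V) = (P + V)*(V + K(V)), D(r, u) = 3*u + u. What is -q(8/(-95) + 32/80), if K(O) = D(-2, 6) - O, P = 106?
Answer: -48480/19 ≈ -2551.6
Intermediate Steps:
D(r, u) = 4*u
K(O) = 24 - O (K(O) = 4*6 - O = 24 - O)
q(V) = 2544 + 24*V (q(V) = (106 + V)*(V + (24 - V)) = (106 + V)*24 = 2544 + 24*V)
-q(8/(-95) + 32/80) = -(2544 + 24*(8/(-95) + 32/80)) = -(2544 + 24*(8*(-1/95) + 32*(1/80))) = -(2544 + 24*(-8/95 + 2/5)) = -(2544 + 24*(6/19)) = -(2544 + 144/19) = -1*48480/19 = -48480/19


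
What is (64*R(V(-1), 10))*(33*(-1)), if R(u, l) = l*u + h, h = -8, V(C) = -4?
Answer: 101376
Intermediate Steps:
R(u, l) = -8 + l*u (R(u, l) = l*u - 8 = -8 + l*u)
(64*R(V(-1), 10))*(33*(-1)) = (64*(-8 + 10*(-4)))*(33*(-1)) = (64*(-8 - 40))*(-33) = (64*(-48))*(-33) = -3072*(-33) = 101376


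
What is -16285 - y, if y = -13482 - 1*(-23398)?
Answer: -26201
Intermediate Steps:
y = 9916 (y = -13482 + 23398 = 9916)
-16285 - y = -16285 - 1*9916 = -16285 - 9916 = -26201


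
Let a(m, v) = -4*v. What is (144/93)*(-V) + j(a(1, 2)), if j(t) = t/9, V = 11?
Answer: -5000/279 ≈ -17.921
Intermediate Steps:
j(t) = t/9 (j(t) = t*(⅑) = t/9)
(144/93)*(-V) + j(a(1, 2)) = (144/93)*(-1*11) + (-4*2)/9 = (144*(1/93))*(-11) + (⅑)*(-8) = (48/31)*(-11) - 8/9 = -528/31 - 8/9 = -5000/279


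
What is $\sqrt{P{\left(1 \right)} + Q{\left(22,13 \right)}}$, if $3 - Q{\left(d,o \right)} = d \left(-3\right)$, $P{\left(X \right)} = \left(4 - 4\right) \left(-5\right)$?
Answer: $\sqrt{69} \approx 8.3066$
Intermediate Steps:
$P{\left(X \right)} = 0$ ($P{\left(X \right)} = 0 \left(-5\right) = 0$)
$Q{\left(d,o \right)} = 3 + 3 d$ ($Q{\left(d,o \right)} = 3 - d \left(-3\right) = 3 - - 3 d = 3 + 3 d$)
$\sqrt{P{\left(1 \right)} + Q{\left(22,13 \right)}} = \sqrt{0 + \left(3 + 3 \cdot 22\right)} = \sqrt{0 + \left(3 + 66\right)} = \sqrt{0 + 69} = \sqrt{69}$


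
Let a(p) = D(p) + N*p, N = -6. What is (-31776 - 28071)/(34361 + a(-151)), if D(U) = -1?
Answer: -59847/35266 ≈ -1.6970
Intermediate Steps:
a(p) = -1 - 6*p
(-31776 - 28071)/(34361 + a(-151)) = (-31776 - 28071)/(34361 + (-1 - 6*(-151))) = -59847/(34361 + (-1 + 906)) = -59847/(34361 + 905) = -59847/35266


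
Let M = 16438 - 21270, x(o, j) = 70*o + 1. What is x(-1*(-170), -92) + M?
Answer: 7069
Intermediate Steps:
x(o, j) = 1 + 70*o
M = -4832
x(-1*(-170), -92) + M = (1 + 70*(-1*(-170))) - 4832 = (1 + 70*170) - 4832 = (1 + 11900) - 4832 = 11901 - 4832 = 7069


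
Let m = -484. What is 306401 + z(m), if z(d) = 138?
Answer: 306539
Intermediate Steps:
306401 + z(m) = 306401 + 138 = 306539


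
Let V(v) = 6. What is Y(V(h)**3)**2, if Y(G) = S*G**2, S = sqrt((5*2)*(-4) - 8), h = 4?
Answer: -104485552128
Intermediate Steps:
S = 4*I*sqrt(3) (S = sqrt(10*(-4) - 8) = sqrt(-40 - 8) = sqrt(-48) = 4*I*sqrt(3) ≈ 6.9282*I)
Y(G) = 4*I*sqrt(3)*G**2 (Y(G) = (4*I*sqrt(3))*G**2 = 4*I*sqrt(3)*G**2)
Y(V(h)**3)**2 = (4*I*sqrt(3)*(6**3)**2)**2 = (4*I*sqrt(3)*216**2)**2 = (4*I*sqrt(3)*46656)**2 = (186624*I*sqrt(3))**2 = -104485552128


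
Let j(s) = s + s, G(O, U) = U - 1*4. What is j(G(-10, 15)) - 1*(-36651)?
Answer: 36673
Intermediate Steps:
G(O, U) = -4 + U (G(O, U) = U - 4 = -4 + U)
j(s) = 2*s
j(G(-10, 15)) - 1*(-36651) = 2*(-4 + 15) - 1*(-36651) = 2*11 + 36651 = 22 + 36651 = 36673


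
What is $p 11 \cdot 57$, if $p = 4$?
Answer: $2508$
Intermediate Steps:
$p 11 \cdot 57 = 4 \cdot 11 \cdot 57 = 44 \cdot 57 = 2508$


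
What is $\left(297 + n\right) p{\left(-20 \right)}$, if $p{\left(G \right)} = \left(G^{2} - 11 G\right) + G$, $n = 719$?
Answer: $609600$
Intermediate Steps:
$p{\left(G \right)} = G^{2} - 10 G$
$\left(297 + n\right) p{\left(-20 \right)} = \left(297 + 719\right) \left(- 20 \left(-10 - 20\right)\right) = 1016 \left(\left(-20\right) \left(-30\right)\right) = 1016 \cdot 600 = 609600$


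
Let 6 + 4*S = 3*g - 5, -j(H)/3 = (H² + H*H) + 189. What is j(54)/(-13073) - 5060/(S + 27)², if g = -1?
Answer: -224696353/28878257 ≈ -7.7808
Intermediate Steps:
j(H) = -567 - 6*H² (j(H) = -3*((H² + H*H) + 189) = -3*((H² + H²) + 189) = -3*(2*H² + 189) = -3*(189 + 2*H²) = -567 - 6*H²)
S = -7/2 (S = -3/2 + (3*(-1) - 5)/4 = -3/2 + (-3 - 5)/4 = -3/2 + (¼)*(-8) = -3/2 - 2 = -7/2 ≈ -3.5000)
j(54)/(-13073) - 5060/(S + 27)² = (-567 - 6*54²)/(-13073) - 5060/(-7/2 + 27)² = (-567 - 6*2916)*(-1/13073) - 5060/((47/2)²) = (-567 - 17496)*(-1/13073) - 5060/2209/4 = -18063*(-1/13073) - 5060*4/2209 = 18063/13073 - 20240/2209 = -224696353/28878257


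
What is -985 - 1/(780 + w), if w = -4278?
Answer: -3445529/3498 ≈ -985.00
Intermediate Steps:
-985 - 1/(780 + w) = -985 - 1/(780 - 4278) = -985 - 1/(-3498) = -985 - 1*(-1/3498) = -985 + 1/3498 = -3445529/3498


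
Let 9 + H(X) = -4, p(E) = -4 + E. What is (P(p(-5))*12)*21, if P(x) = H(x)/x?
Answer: 364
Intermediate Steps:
H(X) = -13 (H(X) = -9 - 4 = -13)
P(x) = -13/x
(P(p(-5))*12)*21 = (-13/(-4 - 5)*12)*21 = (-13/(-9)*12)*21 = (-13*(-⅑)*12)*21 = ((13/9)*12)*21 = (52/3)*21 = 364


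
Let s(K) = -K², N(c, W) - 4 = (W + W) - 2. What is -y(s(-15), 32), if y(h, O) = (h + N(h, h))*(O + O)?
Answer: 43072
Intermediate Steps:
N(c, W) = 2 + 2*W (N(c, W) = 4 + ((W + W) - 2) = 4 + (2*W - 2) = 4 + (-2 + 2*W) = 2 + 2*W)
y(h, O) = 2*O*(2 + 3*h) (y(h, O) = (h + (2 + 2*h))*(O + O) = (2 + 3*h)*(2*O) = 2*O*(2 + 3*h))
-y(s(-15), 32) = -2*32*(2 + 3*(-1*(-15)²)) = -2*32*(2 + 3*(-1*225)) = -2*32*(2 + 3*(-225)) = -2*32*(2 - 675) = -2*32*(-673) = -1*(-43072) = 43072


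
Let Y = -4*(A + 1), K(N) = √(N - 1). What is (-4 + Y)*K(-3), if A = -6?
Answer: 32*I ≈ 32.0*I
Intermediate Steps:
K(N) = √(-1 + N)
Y = 20 (Y = -4*(-6 + 1) = -4*(-5) = 20)
(-4 + Y)*K(-3) = (-4 + 20)*√(-1 - 3) = 16*√(-4) = 16*(2*I) = 32*I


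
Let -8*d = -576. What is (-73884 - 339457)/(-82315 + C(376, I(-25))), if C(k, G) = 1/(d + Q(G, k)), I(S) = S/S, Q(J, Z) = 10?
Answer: 33893962/6749829 ≈ 5.0215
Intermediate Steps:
I(S) = 1
d = 72 (d = -⅛*(-576) = 72)
C(k, G) = 1/82 (C(k, G) = 1/(72 + 10) = 1/82)
(-73884 - 339457)/(-82315 + C(376, I(-25))) = (-73884 - 339457)/(-82315 + 1/82) = -413341/(-6749829/82) = -413341*(-82/6749829) = 33893962/6749829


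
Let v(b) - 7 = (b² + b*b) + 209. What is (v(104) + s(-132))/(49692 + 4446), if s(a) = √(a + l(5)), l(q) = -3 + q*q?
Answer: 10924/27069 + I*√110/54138 ≈ 0.40356 + 0.00019373*I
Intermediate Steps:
l(q) = -3 + q²
v(b) = 216 + 2*b² (v(b) = 7 + ((b² + b*b) + 209) = 7 + ((b² + b²) + 209) = 7 + (2*b² + 209) = 7 + (209 + 2*b²) = 216 + 2*b²)
s(a) = √(22 + a) (s(a) = √(a + (-3 + 5²)) = √(a + (-3 + 25)) = √(a + 22) = √(22 + a))
(v(104) + s(-132))/(49692 + 4446) = ((216 + 2*104²) + √(22 - 132))/(49692 + 4446) = ((216 + 2*10816) + √(-110))/54138 = ((216 + 21632) + I*√110)*(1/54138) = (21848 + I*√110)*(1/54138) = 10924/27069 + I*√110/54138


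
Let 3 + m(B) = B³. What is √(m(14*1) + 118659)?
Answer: 10*√1214 ≈ 348.42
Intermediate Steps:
m(B) = -3 + B³
√(m(14*1) + 118659) = √((-3 + (14*1)³) + 118659) = √((-3 + 14³) + 118659) = √((-3 + 2744) + 118659) = √(2741 + 118659) = √121400 = 10*√1214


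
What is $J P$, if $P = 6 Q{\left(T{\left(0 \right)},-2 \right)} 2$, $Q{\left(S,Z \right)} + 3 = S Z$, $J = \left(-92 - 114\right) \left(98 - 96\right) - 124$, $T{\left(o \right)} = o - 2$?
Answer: $-6432$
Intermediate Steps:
$T{\left(o \right)} = -2 + o$
$J = -536$ ($J = \left(-206\right) 2 - 124 = -412 - 124 = -536$)
$Q{\left(S,Z \right)} = -3 + S Z$
$P = 12$ ($P = 6 \left(-3 + \left(-2 + 0\right) \left(-2\right)\right) 2 = 6 \left(-3 - -4\right) 2 = 6 \left(-3 + 4\right) 2 = 6 \cdot 1 \cdot 2 = 6 \cdot 2 = 12$)
$J P = \left(-536\right) 12 = -6432$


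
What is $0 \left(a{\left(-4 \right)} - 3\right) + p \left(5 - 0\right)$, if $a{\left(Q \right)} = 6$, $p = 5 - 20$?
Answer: $-75$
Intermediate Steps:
$p = -15$ ($p = 5 - 20 = -15$)
$0 \left(a{\left(-4 \right)} - 3\right) + p \left(5 - 0\right) = 0 \left(6 - 3\right) - 15 \left(5 - 0\right) = 0 \cdot 3 - 15 \left(5 + 0\right) = 0 - 75 = -75$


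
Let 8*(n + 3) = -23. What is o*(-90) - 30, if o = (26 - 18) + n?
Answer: -885/4 ≈ -221.25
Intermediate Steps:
n = -47/8 (n = -3 + (⅛)*(-23) = -3 - 23/8 = -47/8 ≈ -5.8750)
o = 17/8 (o = (26 - 18) - 47/8 = 8 - 47/8 = 17/8 ≈ 2.1250)
o*(-90) - 30 = (17/8)*(-90) - 30 = -765/4 - 30 = -885/4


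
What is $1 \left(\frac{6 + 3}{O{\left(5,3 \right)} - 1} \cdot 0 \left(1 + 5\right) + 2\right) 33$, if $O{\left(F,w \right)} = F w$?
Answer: $66$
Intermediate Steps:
$1 \left(\frac{6 + 3}{O{\left(5,3 \right)} - 1} \cdot 0 \left(1 + 5\right) + 2\right) 33 = 1 \left(\frac{6 + 3}{5 \cdot 3 - 1} \cdot 0 \left(1 + 5\right) + 2\right) 33 = 1 \left(\frac{9}{15 - 1} \cdot 0 \cdot 6 + 2\right) 33 = 1 \left(\frac{9}{14} \cdot 0 + 2\right) 33 = 1 \left(0 + 2\right) 33 = 1 \cdot 2 \cdot 33 = 2 \cdot 33 = 66$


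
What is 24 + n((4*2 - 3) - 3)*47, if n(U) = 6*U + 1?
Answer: 635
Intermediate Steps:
n(U) = 1 + 6*U
24 + n((4*2 - 3) - 3)*47 = 24 + (1 + 6*((4*2 - 3) - 3))*47 = 24 + (1 + 6*((8 - 3) - 3))*47 = 24 + (1 + 6*(5 - 3))*47 = 24 + (1 + 6*2)*47 = 24 + (1 + 12)*47 = 24 + 13*47 = 24 + 611 = 635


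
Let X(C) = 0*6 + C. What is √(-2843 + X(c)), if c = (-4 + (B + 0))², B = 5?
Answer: 7*I*√58 ≈ 53.31*I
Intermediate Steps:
c = 1 (c = (-4 + (5 + 0))² = (-4 + 5)² = 1² = 1)
X(C) = C (X(C) = 0 + C = C)
√(-2843 + X(c)) = √(-2843 + 1) = √(-2842) = 7*I*√58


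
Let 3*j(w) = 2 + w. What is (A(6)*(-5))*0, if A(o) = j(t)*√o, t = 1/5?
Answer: 0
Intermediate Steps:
t = ⅕ ≈ 0.20000
j(w) = ⅔ + w/3 (j(w) = (2 + w)/3 = ⅔ + w/3)
A(o) = 11*√o/15 (A(o) = (⅔ + (⅓)*(⅕))*√o = (⅔ + 1/15)*√o = 11*√o/15)
(A(6)*(-5))*0 = ((11*√6/15)*(-5))*0 = -11*√6/3*0 = 0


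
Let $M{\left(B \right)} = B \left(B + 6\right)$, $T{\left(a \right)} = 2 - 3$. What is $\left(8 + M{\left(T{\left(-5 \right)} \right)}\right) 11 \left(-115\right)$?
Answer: $-3795$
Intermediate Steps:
$T{\left(a \right)} = -1$ ($T{\left(a \right)} = 2 - 3 = -1$)
$M{\left(B \right)} = B \left(6 + B\right)$
$\left(8 + M{\left(T{\left(-5 \right)} \right)}\right) 11 \left(-115\right) = \left(8 - \left(6 - 1\right)\right) 11 \left(-115\right) = \left(8 - 5\right) 11 \left(-115\right) = 3 \cdot 11 \left(-115\right) = 33 \left(-115\right) = -3795$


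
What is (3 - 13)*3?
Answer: -30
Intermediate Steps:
(3 - 13)*3 = -10*3 = -30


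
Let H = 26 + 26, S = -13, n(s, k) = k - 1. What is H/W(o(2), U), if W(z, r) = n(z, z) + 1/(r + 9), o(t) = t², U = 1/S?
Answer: 6032/361 ≈ 16.709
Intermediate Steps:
n(s, k) = -1 + k
H = 52
U = -1/13 (U = 1/(-13) = -1/13 ≈ -0.076923)
W(z, r) = -1 + z + 1/(9 + r) (W(z, r) = (-1 + z) + 1/(r + 9) = (-1 + z) + 1/(9 + r) = -1 + z + 1/(9 + r))
H/W(o(2), U) = 52/(((-8 + 9*2² - (-1 + 2²)/13)/(9 - 1/13))) = 52/(((-8 + 9*4 - (-1 + 4)/13)/(116/13))) = 52/((13*(-8 + 36 - 1/13*3)/116)) = 52/((13*(-8 + 36 - 3/13)/116)) = 52/(((13/116)*(361/13))) = 52/(361/116) = 52*(116/361) = 6032/361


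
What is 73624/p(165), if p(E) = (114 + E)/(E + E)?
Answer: 8098640/93 ≈ 87082.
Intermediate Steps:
p(E) = (114 + E)/(2*E) (p(E) = (114 + E)/((2*E)) = (114 + E)*(1/(2*E)) = (114 + E)/(2*E))
73624/p(165) = 73624/(((1/2)*(114 + 165)/165)) = 73624/(((1/2)*(1/165)*279)) = 73624/(93/110) = 73624*(110/93) = 8098640/93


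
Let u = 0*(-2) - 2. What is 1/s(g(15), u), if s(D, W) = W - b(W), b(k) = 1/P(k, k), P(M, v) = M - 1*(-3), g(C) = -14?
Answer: -1/3 ≈ -0.33333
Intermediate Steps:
P(M, v) = 3 + M (P(M, v) = M + 3 = 3 + M)
u = -2 (u = 0 - 2 = -2)
b(k) = 1/(3 + k)
s(D, W) = W - 1/(3 + W)
1/s(g(15), u) = 1/((-1 - 2*(3 - 2))/(3 - 2)) = 1/((-1 - 2*1)/1) = 1/(1*(-1 - 2)) = 1/(1*(-3)) = 1/(-3) = -1/3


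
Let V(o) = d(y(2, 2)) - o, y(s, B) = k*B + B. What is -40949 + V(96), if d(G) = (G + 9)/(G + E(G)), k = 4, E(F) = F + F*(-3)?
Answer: -410469/10 ≈ -41047.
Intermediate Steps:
E(F) = -2*F (E(F) = F - 3*F = -2*F)
y(s, B) = 5*B (y(s, B) = 4*B + B = 5*B)
d(G) = -(9 + G)/G (d(G) = (G + 9)/(G - 2*G) = (9 + G)/((-G)) = (9 + G)*(-1/G) = -(9 + G)/G)
V(o) = -19/10 - o (V(o) = (-9 - 5*2)/((5*2)) - o = (-9 - 1*10)/10 - o = (-9 - 10)/10 - o = (1/10)*(-19) - o = -19/10 - o)
-40949 + V(96) = -40949 + (-19/10 - 1*96) = -40949 + (-19/10 - 96) = -40949 - 979/10 = -410469/10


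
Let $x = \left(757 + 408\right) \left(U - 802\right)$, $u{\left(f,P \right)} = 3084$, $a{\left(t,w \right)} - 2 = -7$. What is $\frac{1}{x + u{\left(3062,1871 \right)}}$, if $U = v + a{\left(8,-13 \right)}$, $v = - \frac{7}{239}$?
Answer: $- \frac{239}{223968124} \approx -1.0671 \cdot 10^{-6}$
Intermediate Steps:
$a{\left(t,w \right)} = -5$ ($a{\left(t,w \right)} = 2 - 7 = -5$)
$v = - \frac{7}{239}$ ($v = \left(-7\right) \frac{1}{239} = - \frac{7}{239} \approx -0.029289$)
$U = - \frac{1202}{239}$ ($U = - \frac{7}{239} - 5 = - \frac{1202}{239} \approx -5.0293$)
$x = - \frac{224705200}{239}$ ($x = \left(757 + 408\right) \left(- \frac{1202}{239} - 802\right) = 1165 \left(- \frac{192880}{239}\right) = - \frac{224705200}{239} \approx -9.4019 \cdot 10^{5}$)
$\frac{1}{x + u{\left(3062,1871 \right)}} = \frac{1}{- \frac{224705200}{239} + 3084} = \frac{1}{- \frac{223968124}{239}} = - \frac{239}{223968124}$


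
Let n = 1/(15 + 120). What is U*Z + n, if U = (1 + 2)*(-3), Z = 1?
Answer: -1214/135 ≈ -8.9926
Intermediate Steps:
n = 1/135 ≈ 0.0074074
U = -9 (U = 3*(-3) = -9)
U*Z + n = -9*1 + 1/135 = -9 + 1/135 = -1214/135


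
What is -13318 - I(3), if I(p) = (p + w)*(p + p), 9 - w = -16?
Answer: -13486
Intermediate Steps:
w = 25 (w = 9 - 1*(-16) = 9 + 16 = 25)
I(p) = 2*p*(25 + p) (I(p) = (p + 25)*(p + p) = (25 + p)*(2*p) = 2*p*(25 + p))
-13318 - I(3) = -13318 - 2*3*(25 + 3) = -13318 - 2*3*28 = -13318 - 1*168 = -13318 - 168 = -13486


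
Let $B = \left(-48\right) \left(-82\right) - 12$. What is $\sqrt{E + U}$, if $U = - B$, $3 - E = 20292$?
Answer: $i \sqrt{24213} \approx 155.61 i$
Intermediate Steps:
$E = -20289$ ($E = 3 - 20292 = -20289$)
$B = 3924$ ($B = 3936 - 12 = 3924$)
$U = -3924$ ($U = \left(-1\right) 3924 = -3924$)
$\sqrt{E + U} = \sqrt{-20289 - 3924} = \sqrt{-24213} = i \sqrt{24213}$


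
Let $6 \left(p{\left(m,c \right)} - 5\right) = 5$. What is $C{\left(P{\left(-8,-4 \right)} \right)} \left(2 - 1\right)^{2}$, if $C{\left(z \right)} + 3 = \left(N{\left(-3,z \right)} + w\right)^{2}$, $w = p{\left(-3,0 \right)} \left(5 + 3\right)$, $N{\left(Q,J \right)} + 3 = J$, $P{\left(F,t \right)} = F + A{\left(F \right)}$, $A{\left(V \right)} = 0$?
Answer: $\frac{11422}{9} \approx 1269.1$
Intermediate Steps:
$p{\left(m,c \right)} = \frac{35}{6}$ ($p{\left(m,c \right)} = 5 + \frac{1}{6} \cdot 5 = 5 + \frac{5}{6} = \frac{35}{6}$)
$P{\left(F,t \right)} = F$ ($P{\left(F,t \right)} = F + 0 = F$)
$N{\left(Q,J \right)} = -3 + J$
$w = \frac{140}{3}$ ($w = \frac{35 \left(5 + 3\right)}{6} = \frac{35}{6} \cdot 8 = \frac{140}{3} \approx 46.667$)
$C{\left(z \right)} = -3 + \left(\frac{131}{3} + z\right)^{2}$ ($C{\left(z \right)} = -3 + \left(\left(-3 + z\right) + \frac{140}{3}\right)^{2} = -3 + \left(\frac{131}{3} + z\right)^{2}$)
$C{\left(P{\left(-8,-4 \right)} \right)} \left(2 - 1\right)^{2} = \left(-3 + \frac{\left(131 + 3 \left(-8\right)\right)^{2}}{9}\right) \left(2 - 1\right)^{2} = \left(-3 + \frac{\left(131 - 24\right)^{2}}{9}\right) 1^{2} = \left(-3 + \frac{107^{2}}{9}\right) 1 = \left(-3 + \frac{1}{9} \cdot 11449\right) 1 = \left(-3 + \frac{11449}{9}\right) 1 = \frac{11422}{9} \cdot 1 = \frac{11422}{9}$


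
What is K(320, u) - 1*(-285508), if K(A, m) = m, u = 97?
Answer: 285605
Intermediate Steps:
K(320, u) - 1*(-285508) = 97 - 1*(-285508) = 97 + 285508 = 285605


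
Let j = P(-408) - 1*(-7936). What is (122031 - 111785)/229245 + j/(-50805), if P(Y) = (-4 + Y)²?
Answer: -2680780238/776452815 ≈ -3.4526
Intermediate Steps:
j = 177680 (j = (-4 - 408)² - 1*(-7936) = (-412)² + 7936 = 169744 + 7936 = 177680)
(122031 - 111785)/229245 + j/(-50805) = (122031 - 111785)/229245 + 177680/(-50805) = 10246*(1/229245) + 177680*(-1/50805) = 10246/229245 - 35536/10161 = -2680780238/776452815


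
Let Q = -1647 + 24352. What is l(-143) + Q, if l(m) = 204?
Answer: 22909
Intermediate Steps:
Q = 22705
l(-143) + Q = 204 + 22705 = 22909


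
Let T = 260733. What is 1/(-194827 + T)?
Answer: 1/65906 ≈ 1.5173e-5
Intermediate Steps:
1/(-194827 + T) = 1/(-194827 + 260733) = 1/65906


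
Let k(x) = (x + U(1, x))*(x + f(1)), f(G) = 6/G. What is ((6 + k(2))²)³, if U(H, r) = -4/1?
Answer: 1000000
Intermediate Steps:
U(H, r) = -4 (U(H, r) = -4*1 = -4)
k(x) = (-4 + x)*(6 + x) (k(x) = (x - 4)*(x + 6/1) = (-4 + x)*(x + 6*1) = (-4 + x)*(x + 6) = (-4 + x)*(6 + x))
((6 + k(2))²)³ = ((6 + (-24 + 2² + 2*2))²)³ = ((6 + (-24 + 4 + 4))²)³ = ((6 - 16)²)³ = ((-10)²)³ = 100³ = 1000000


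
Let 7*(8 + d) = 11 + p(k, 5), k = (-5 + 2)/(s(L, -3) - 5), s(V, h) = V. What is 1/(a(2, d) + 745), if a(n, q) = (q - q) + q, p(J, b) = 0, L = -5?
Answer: 7/5170 ≈ 0.0013540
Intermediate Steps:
k = 3/10 (k = (-5 + 2)/(-5 - 5) = -3/(-10) = -3*(-1/10) = 3/10 ≈ 0.30000)
d = -45/7 (d = -8 + (11 + 0)/7 = -8 + (1/7)*11 = -8 + 11/7 = -45/7 ≈ -6.4286)
a(n, q) = q (a(n, q) = 0 + q = q)
1/(a(2, d) + 745) = 1/(-45/7 + 745) = 1/(5170/7) = 7/5170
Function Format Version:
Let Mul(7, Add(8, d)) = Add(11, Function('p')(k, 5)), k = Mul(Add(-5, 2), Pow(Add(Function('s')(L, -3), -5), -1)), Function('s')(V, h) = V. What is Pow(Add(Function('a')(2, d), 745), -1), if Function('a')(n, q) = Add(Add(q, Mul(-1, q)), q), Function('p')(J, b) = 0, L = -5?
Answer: Rational(7, 5170) ≈ 0.0013540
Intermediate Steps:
k = Rational(3, 10) (k = Mul(Add(-5, 2), Pow(Add(-5, -5), -1)) = Mul(-3, Pow(-10, -1)) = Mul(-3, Rational(-1, 10)) = Rational(3, 10) ≈ 0.30000)
d = Rational(-45, 7) (d = Add(-8, Mul(Rational(1, 7), Add(11, 0))) = Add(-8, Mul(Rational(1, 7), 11)) = Add(-8, Rational(11, 7)) = Rational(-45, 7) ≈ -6.4286)
Function('a')(n, q) = q (Function('a')(n, q) = Add(0, q) = q)
Pow(Add(Function('a')(2, d), 745), -1) = Pow(Add(Rational(-45, 7), 745), -1) = Pow(Rational(5170, 7), -1) = Rational(7, 5170)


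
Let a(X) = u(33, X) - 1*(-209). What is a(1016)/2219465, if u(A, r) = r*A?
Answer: 33737/2219465 ≈ 0.015201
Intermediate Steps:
u(A, r) = A*r
a(X) = 209 + 33*X (a(X) = 33*X - 1*(-209) = 33*X + 209 = 209 + 33*X)
a(1016)/2219465 = (209 + 33*1016)/2219465 = (209 + 33528)*(1/2219465) = 33737*(1/2219465) = 33737/2219465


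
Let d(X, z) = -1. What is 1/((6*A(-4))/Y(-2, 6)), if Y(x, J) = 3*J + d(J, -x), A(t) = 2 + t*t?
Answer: 17/108 ≈ 0.15741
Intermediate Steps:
A(t) = 2 + t²
Y(x, J) = -1 + 3*J (Y(x, J) = 3*J - 1 = -1 + 3*J)
1/((6*A(-4))/Y(-2, 6)) = 1/((6*(2 + (-4)²))/(-1 + 3*6)) = 1/((6*(2 + 16))/(-1 + 18)) = 1/((6*18)/17) = 1/(108*(1/17)) = 1/(108/17) = 17/108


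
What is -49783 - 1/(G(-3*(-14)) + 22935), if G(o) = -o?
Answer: -1139682220/22893 ≈ -49783.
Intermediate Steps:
-49783 - 1/(G(-3*(-14)) + 22935) = -49783 - 1/(-(-3)*(-14) + 22935) = -49783 - 1/(-1*42 + 22935) = -49783 - 1/(-42 + 22935) = -49783 - 1/22893 = -1139682220/22893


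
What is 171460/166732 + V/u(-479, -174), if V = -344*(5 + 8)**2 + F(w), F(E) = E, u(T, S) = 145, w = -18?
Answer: -2417817757/6044035 ≈ -400.03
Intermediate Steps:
V = -58154 (V = -344*(5 + 8)**2 - 18 = -344*13**2 - 18 = -344*169 - 18 = -58136 - 18 = -58154)
171460/166732 + V/u(-479, -174) = 171460/166732 - 58154/145 = 171460*(1/166732) - 58154*1/145 = 42865/41683 - 58154/145 = -2417817757/6044035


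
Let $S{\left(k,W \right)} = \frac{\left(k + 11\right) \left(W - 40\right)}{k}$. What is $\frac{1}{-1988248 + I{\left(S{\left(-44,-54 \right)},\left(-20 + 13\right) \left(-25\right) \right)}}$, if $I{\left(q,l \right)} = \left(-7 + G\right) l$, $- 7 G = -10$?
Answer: $- \frac{1}{1989223} \approx -5.0271 \cdot 10^{-7}$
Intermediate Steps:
$G = \frac{10}{7}$ ($G = \left(- \frac{1}{7}\right) \left(-10\right) = \frac{10}{7} \approx 1.4286$)
$S{\left(k,W \right)} = \frac{\left(-40 + W\right) \left(11 + k\right)}{k}$ ($S{\left(k,W \right)} = \frac{\left(11 + k\right) \left(-40 + W\right)}{k} = \frac{\left(-40 + W\right) \left(11 + k\right)}{k}$)
$I{\left(q,l \right)} = - \frac{39 l}{7}$ ($I{\left(q,l \right)} = \left(-7 + \frac{10}{7}\right) l = - \frac{39 l}{7}$)
$\frac{1}{-1988248 + I{\left(S{\left(-44,-54 \right)},\left(-20 + 13\right) \left(-25\right) \right)}} = \frac{1}{-1988248 - \frac{39 \left(-20 + 13\right) \left(-25\right)}{7}} = \frac{1}{-1988248 - \frac{39 \left(\left(-7\right) \left(-25\right)\right)}{7}} = \frac{1}{-1988248 - 975} = \frac{1}{-1989223} = - \frac{1}{1989223}$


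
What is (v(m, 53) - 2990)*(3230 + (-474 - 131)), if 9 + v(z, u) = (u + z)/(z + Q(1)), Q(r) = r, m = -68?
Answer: -527409750/67 ≈ -7.8718e+6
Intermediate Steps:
v(z, u) = -9 + (u + z)/(1 + z) (v(z, u) = -9 + (u + z)/(z + 1) = -9 + (u + z)/(1 + z))
(v(m, 53) - 2990)*(3230 + (-474 - 131)) = ((-9 + 53 - 8*(-68))/(1 - 68) - 2990)*(3230 + (-474 - 131)) = ((-9 + 53 + 544)/(-67) - 2990)*(3230 - 605) = (-1/67*588 - 2990)*2625 = (-588/67 - 2990)*2625 = -200918/67*2625 = -527409750/67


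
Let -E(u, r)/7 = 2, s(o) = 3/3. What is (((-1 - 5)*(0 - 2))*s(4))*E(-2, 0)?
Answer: -168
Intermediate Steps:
s(o) = 1 (s(o) = 3*(1/3) = 1)
E(u, r) = -14 (E(u, r) = -7*2 = -14)
(((-1 - 5)*(0 - 2))*s(4))*E(-2, 0) = (((-1 - 5)*(0 - 2))*1)*(-14) = (-6*(-2)*1)*(-14) = (12*1)*(-14) = 12*(-14) = -168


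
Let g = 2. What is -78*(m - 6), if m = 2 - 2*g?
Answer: 624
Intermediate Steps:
m = -2 (m = 2 - 2*2 = 2 - 4 = -2)
-78*(m - 6) = -78*(-2 - 6) = -78*(-8) = 624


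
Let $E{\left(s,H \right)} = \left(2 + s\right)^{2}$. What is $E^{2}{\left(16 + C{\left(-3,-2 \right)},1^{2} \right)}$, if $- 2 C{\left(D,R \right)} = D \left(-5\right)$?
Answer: $\frac{194481}{16} \approx 12155.0$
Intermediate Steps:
$C{\left(D,R \right)} = \frac{5 D}{2}$ ($C{\left(D,R \right)} = - \frac{D \left(-5\right)}{2} = - \frac{\left(-5\right) D}{2} = \frac{5 D}{2}$)
$E^{2}{\left(16 + C{\left(-3,-2 \right)},1^{2} \right)} = \left(\left(2 + \left(16 + \frac{5}{2} \left(-3\right)\right)\right)^{2}\right)^{2} = \left(\left(2 + \left(16 - \frac{15}{2}\right)\right)^{2}\right)^{2} = \left(\left(2 + \frac{17}{2}\right)^{2}\right)^{2} = \left(\left(\frac{21}{2}\right)^{2}\right)^{2} = \left(\frac{441}{4}\right)^{2} = \frac{194481}{16}$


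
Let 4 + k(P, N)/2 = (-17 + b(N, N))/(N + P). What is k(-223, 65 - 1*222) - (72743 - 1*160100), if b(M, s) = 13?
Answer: 8298157/95 ≈ 87349.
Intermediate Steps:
k(P, N) = -8 - 8/(N + P) (k(P, N) = -8 + 2*((-17 + 13)/(N + P)) = -8 + 2*(-4/(N + P)) = -8 - 8/(N + P))
k(-223, 65 - 1*222) - (72743 - 1*160100) = 8*(-1 - (65 - 1*222) - 1*(-223))/((65 - 1*222) - 223) - (72743 - 1*160100) = 8*(-1 - (65 - 222) + 223)/((65 - 222) - 223) - (72743 - 160100) = 8*(-1 - 1*(-157) + 223)/(-157 - 223) - 1*(-87357) = 8*(-1 + 157 + 223)/(-380) + 87357 = 8*(-1/380)*379 + 87357 = -758/95 + 87357 = 8298157/95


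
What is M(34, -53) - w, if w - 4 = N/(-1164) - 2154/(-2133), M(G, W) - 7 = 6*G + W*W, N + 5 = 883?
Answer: 415973695/137934 ≈ 3015.7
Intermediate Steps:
N = 878 (N = -5 + 883 = 878)
M(G, W) = 7 + W² + 6*G (M(G, W) = 7 + (6*G + W*W) = 7 + (6*G + W²) = 7 + (W² + 6*G) = 7 + W² + 6*G)
w = 586985/137934 (w = 4 + (878/(-1164) - 2154/(-2133)) = 4 + (878*(-1/1164) - 2154*(-1/2133)) = 4 + (-439/582 + 718/711) = 4 + 35249/137934 = 586985/137934 ≈ 4.2555)
M(34, -53) - w = (7 + (-53)² + 6*34) - 1*586985/137934 = (7 + 2809 + 204) - 586985/137934 = 3020 - 586985/137934 = 415973695/137934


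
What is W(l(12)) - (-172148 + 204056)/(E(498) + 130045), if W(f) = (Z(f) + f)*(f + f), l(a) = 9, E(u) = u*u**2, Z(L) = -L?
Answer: -31908/123636037 ≈ -0.00025808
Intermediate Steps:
E(u) = u**3
W(f) = 0 (W(f) = (-f + f)*(f + f) = 0*(2*f) = 0)
W(l(12)) - (-172148 + 204056)/(E(498) + 130045) = 0 - (-172148 + 204056)/(498**3 + 130045) = 0 - 31908/(123505992 + 130045) = 0 - 31908/123636037 = -31908/123636037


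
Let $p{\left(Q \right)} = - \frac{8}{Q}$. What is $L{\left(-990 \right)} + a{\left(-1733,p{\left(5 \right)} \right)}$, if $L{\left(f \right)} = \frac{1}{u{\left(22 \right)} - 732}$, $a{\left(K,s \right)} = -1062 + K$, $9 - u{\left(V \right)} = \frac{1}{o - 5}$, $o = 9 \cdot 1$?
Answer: $- \frac{8085939}{2893} \approx -2795.0$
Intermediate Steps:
$o = 9$
$u{\left(V \right)} = \frac{35}{4}$ ($u{\left(V \right)} = 9 - \frac{1}{9 - 5} = 9 - \frac{1}{4} = \frac{35}{4}$)
$L{\left(f \right)} = - \frac{4}{2893}$ ($L{\left(f \right)} = \frac{1}{\frac{35}{4} - 732} = \frac{1}{- \frac{2893}{4}} = - \frac{4}{2893}$)
$L{\left(-990 \right)} + a{\left(-1733,p{\left(5 \right)} \right)} = - \frac{4}{2893} - 2795 = - \frac{8085939}{2893}$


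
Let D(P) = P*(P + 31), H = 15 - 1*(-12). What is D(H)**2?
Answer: 2452356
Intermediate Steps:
H = 27 (H = 15 + 12 = 27)
D(P) = P*(31 + P)
D(H)**2 = (27*(31 + 27))**2 = (27*58)**2 = 1566**2 = 2452356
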